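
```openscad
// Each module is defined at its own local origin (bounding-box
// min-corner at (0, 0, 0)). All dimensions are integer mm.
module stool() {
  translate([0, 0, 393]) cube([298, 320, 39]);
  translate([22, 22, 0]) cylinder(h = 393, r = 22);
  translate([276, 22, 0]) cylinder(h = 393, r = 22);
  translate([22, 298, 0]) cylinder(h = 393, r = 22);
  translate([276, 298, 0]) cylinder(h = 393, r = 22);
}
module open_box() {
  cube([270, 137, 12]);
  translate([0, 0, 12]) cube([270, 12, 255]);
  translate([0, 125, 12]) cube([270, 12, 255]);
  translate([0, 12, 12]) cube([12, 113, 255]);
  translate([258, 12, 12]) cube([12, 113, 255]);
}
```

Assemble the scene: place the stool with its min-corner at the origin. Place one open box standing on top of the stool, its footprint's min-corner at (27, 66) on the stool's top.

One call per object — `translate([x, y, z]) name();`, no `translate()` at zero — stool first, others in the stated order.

stool();
translate([27, 66, 432]) open_box();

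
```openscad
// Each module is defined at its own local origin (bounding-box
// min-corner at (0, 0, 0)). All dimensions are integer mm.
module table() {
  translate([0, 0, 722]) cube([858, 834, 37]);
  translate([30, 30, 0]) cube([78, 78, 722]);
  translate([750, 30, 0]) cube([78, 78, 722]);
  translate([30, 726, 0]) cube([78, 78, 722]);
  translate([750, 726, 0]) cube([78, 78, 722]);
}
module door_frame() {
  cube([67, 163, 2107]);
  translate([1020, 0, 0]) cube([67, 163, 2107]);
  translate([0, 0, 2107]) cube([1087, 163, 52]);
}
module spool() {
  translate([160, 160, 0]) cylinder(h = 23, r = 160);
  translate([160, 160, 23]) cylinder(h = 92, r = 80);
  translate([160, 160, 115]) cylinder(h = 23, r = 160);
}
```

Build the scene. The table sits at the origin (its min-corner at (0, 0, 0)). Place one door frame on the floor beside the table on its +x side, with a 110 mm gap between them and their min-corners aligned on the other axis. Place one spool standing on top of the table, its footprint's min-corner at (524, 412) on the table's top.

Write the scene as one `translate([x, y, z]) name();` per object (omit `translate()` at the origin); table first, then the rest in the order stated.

table();
translate([968, 0, 0]) door_frame();
translate([524, 412, 759]) spool();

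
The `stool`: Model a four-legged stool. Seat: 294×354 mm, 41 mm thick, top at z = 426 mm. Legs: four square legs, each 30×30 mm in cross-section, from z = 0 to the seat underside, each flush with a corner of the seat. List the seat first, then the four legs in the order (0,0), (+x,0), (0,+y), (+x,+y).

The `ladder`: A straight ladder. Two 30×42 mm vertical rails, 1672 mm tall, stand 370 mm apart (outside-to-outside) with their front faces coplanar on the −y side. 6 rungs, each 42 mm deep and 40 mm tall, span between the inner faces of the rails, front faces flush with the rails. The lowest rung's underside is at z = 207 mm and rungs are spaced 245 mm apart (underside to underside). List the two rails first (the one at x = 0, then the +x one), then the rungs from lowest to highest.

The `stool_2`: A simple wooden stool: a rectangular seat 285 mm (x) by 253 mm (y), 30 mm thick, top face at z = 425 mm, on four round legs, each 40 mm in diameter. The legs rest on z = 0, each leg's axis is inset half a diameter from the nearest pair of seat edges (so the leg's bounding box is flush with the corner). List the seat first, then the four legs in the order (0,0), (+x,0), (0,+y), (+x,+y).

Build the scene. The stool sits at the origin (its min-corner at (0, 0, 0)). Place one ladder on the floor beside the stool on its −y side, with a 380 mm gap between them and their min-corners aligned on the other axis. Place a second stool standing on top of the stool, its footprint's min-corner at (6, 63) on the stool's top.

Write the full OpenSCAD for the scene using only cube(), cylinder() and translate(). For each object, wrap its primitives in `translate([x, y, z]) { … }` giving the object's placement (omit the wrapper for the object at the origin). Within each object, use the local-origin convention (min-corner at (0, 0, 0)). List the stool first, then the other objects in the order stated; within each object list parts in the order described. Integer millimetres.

translate([0, 0, 385]) cube([294, 354, 41]);
cube([30, 30, 385]);
translate([264, 0, 0]) cube([30, 30, 385]);
translate([0, 324, 0]) cube([30, 30, 385]);
translate([264, 324, 0]) cube([30, 30, 385]);
translate([0, -422, 0]) {
  cube([30, 42, 1672]);
  translate([340, 0, 0]) cube([30, 42, 1672]);
  translate([30, 0, 207]) cube([310, 42, 40]);
  translate([30, 0, 452]) cube([310, 42, 40]);
  translate([30, 0, 697]) cube([310, 42, 40]);
  translate([30, 0, 942]) cube([310, 42, 40]);
  translate([30, 0, 1187]) cube([310, 42, 40]);
  translate([30, 0, 1432]) cube([310, 42, 40]);
}
translate([6, 63, 426]) {
  translate([0, 0, 395]) cube([285, 253, 30]);
  translate([20, 20, 0]) cylinder(h = 395, r = 20);
  translate([265, 20, 0]) cylinder(h = 395, r = 20);
  translate([20, 233, 0]) cylinder(h = 395, r = 20);
  translate([265, 233, 0]) cylinder(h = 395, r = 20);
}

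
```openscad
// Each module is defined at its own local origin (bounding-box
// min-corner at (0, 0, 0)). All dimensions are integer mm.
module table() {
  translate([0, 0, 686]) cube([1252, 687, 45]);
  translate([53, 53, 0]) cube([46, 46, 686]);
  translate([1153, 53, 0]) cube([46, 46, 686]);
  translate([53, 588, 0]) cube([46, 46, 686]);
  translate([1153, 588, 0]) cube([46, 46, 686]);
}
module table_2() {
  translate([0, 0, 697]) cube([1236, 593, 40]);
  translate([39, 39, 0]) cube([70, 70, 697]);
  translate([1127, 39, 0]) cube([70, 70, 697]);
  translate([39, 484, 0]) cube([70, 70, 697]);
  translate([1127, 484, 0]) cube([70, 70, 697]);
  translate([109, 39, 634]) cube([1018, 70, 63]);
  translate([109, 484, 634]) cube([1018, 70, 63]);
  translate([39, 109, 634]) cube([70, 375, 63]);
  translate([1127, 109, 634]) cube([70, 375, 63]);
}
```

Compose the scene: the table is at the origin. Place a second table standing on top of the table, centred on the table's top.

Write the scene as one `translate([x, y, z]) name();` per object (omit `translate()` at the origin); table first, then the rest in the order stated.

table();
translate([8, 47, 731]) table_2();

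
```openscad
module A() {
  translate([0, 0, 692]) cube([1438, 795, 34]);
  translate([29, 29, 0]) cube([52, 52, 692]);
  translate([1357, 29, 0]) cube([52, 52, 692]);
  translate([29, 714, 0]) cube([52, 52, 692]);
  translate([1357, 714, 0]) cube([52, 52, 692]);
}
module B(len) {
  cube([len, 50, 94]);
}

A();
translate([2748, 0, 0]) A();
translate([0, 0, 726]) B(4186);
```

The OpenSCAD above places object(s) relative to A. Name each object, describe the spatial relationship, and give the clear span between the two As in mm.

Second table starts at x = 2748; first ends at x = 1438; clear span = 2748 − 1438 = 1310 mm.

A is a table. B is a beam. A beam spans the tops of two tables. The clear span between the two tables is 1310 mm.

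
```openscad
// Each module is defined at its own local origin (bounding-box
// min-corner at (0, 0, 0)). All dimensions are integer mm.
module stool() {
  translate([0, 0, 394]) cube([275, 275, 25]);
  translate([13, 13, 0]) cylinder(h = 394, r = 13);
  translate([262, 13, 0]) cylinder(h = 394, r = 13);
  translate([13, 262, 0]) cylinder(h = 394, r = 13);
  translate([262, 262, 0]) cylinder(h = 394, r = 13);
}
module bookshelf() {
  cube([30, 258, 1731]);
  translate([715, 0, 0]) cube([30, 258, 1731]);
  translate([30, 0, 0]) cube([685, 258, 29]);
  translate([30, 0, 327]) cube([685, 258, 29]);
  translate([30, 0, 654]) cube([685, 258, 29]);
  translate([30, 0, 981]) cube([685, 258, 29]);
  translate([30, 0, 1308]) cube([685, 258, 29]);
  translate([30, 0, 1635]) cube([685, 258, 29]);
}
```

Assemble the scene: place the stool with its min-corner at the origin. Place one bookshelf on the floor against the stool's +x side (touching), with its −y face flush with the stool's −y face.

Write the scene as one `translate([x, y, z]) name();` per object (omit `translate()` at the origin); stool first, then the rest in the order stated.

stool();
translate([275, 0, 0]) bookshelf();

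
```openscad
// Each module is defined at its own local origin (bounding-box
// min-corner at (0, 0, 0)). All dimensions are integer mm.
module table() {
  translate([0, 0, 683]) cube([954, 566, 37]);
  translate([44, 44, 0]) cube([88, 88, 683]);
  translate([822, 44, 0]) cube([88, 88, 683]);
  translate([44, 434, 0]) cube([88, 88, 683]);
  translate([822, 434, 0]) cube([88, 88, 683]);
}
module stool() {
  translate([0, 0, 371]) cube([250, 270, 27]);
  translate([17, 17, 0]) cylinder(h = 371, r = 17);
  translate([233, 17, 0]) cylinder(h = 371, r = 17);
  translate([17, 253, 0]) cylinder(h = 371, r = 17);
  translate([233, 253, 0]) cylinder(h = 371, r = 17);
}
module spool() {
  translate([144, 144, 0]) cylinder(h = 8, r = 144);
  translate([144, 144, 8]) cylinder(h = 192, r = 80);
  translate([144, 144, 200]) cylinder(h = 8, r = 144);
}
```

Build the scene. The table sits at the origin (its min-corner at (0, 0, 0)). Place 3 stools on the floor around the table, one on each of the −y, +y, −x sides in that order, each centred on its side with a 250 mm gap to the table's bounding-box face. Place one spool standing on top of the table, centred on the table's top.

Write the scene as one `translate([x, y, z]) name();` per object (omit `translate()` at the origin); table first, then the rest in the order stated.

table();
translate([352, -520, 0]) stool();
translate([352, 816, 0]) stool();
translate([-500, 148, 0]) stool();
translate([333, 139, 720]) spool();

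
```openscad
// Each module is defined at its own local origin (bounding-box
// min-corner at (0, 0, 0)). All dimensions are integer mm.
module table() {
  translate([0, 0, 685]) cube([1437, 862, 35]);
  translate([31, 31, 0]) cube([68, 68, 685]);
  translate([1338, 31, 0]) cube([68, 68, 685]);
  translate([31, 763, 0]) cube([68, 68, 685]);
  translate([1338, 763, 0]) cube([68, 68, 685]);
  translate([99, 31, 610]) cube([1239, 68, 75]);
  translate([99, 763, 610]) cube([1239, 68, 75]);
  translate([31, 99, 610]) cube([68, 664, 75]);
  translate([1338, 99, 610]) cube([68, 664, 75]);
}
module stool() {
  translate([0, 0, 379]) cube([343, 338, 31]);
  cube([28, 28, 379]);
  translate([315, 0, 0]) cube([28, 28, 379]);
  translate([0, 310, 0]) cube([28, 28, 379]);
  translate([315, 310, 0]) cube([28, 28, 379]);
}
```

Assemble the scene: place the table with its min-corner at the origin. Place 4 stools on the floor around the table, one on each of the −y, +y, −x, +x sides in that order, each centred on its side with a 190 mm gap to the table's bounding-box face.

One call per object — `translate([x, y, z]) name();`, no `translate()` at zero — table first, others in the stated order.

table();
translate([547, -528, 0]) stool();
translate([547, 1052, 0]) stool();
translate([-533, 262, 0]) stool();
translate([1627, 262, 0]) stool();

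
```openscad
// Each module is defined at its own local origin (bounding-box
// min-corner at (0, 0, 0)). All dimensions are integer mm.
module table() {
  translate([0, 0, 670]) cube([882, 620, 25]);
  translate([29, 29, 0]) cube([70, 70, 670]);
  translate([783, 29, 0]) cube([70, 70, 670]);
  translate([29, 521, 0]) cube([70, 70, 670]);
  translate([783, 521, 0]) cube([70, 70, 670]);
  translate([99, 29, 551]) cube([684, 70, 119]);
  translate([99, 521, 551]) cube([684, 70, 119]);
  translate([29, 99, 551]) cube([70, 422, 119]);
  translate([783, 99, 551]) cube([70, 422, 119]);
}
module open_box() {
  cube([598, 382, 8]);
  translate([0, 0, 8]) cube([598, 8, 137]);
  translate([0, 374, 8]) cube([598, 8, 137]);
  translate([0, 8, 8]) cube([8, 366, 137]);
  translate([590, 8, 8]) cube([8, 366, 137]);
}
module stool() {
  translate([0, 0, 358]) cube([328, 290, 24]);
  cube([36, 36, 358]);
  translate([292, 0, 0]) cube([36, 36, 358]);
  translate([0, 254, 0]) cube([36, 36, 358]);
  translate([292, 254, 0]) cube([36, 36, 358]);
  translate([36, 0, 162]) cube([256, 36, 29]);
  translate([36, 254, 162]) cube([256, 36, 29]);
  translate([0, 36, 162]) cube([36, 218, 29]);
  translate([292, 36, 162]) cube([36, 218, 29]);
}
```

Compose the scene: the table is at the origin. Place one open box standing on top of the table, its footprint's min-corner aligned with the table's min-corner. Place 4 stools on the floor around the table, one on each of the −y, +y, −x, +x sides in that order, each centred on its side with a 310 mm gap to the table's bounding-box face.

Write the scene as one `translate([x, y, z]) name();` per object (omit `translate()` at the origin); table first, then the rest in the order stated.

table();
translate([0, 0, 695]) open_box();
translate([277, -600, 0]) stool();
translate([277, 930, 0]) stool();
translate([-638, 165, 0]) stool();
translate([1192, 165, 0]) stool();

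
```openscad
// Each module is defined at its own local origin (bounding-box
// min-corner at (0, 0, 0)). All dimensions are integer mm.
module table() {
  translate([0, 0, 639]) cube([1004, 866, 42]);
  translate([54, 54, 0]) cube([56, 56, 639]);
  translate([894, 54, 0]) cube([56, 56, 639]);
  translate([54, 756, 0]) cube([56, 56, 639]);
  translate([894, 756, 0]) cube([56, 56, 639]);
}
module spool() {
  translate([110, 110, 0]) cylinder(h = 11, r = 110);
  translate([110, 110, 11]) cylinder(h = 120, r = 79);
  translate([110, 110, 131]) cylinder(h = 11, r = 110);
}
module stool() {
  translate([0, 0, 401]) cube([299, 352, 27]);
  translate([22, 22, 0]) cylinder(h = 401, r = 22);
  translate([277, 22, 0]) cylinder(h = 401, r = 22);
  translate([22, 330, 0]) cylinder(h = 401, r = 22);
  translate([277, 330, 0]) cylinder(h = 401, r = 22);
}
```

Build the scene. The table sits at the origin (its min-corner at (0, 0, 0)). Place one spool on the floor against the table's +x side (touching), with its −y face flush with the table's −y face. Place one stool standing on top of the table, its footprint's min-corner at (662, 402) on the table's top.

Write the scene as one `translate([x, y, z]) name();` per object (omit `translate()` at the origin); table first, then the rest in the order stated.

table();
translate([1004, 0, 0]) spool();
translate([662, 402, 681]) stool();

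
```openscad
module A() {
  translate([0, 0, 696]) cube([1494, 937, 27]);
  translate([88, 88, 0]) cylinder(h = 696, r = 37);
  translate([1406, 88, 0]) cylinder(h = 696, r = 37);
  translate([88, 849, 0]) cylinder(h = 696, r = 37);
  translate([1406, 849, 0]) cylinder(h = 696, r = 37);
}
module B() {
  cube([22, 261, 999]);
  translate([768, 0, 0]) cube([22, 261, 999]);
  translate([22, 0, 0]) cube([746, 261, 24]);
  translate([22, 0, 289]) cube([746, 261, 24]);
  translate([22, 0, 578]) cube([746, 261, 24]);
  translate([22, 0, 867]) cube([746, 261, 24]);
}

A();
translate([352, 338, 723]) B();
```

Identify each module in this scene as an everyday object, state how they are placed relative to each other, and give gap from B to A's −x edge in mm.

A is a table. B is a bookshelf. The bookshelf is on top of the table, centred. The gap from the bookshelf to the table's −x edge is 352 mm.

The bookshelf's min-x is at 352; the table's min-x is 0; gap = 352 mm.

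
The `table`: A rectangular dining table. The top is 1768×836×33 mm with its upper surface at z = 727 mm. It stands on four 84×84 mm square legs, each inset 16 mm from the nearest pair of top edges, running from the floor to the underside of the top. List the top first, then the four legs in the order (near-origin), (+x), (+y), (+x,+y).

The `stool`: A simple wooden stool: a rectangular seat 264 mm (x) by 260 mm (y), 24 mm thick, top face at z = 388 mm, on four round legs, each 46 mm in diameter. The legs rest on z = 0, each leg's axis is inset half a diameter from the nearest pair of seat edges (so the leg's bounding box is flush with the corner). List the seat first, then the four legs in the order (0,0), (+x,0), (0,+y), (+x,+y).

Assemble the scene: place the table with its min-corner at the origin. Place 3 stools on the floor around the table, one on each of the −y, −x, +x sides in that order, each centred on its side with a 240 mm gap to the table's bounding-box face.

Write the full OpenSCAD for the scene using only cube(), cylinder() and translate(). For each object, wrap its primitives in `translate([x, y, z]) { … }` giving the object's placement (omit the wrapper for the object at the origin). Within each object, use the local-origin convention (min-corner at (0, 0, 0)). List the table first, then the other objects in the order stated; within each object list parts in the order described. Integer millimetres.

translate([0, 0, 694]) cube([1768, 836, 33]);
translate([16, 16, 0]) cube([84, 84, 694]);
translate([1668, 16, 0]) cube([84, 84, 694]);
translate([16, 736, 0]) cube([84, 84, 694]);
translate([1668, 736, 0]) cube([84, 84, 694]);
translate([752, -500, 0]) {
  translate([0, 0, 364]) cube([264, 260, 24]);
  translate([23, 23, 0]) cylinder(h = 364, r = 23);
  translate([241, 23, 0]) cylinder(h = 364, r = 23);
  translate([23, 237, 0]) cylinder(h = 364, r = 23);
  translate([241, 237, 0]) cylinder(h = 364, r = 23);
}
translate([-504, 288, 0]) {
  translate([0, 0, 364]) cube([264, 260, 24]);
  translate([23, 23, 0]) cylinder(h = 364, r = 23);
  translate([241, 23, 0]) cylinder(h = 364, r = 23);
  translate([23, 237, 0]) cylinder(h = 364, r = 23);
  translate([241, 237, 0]) cylinder(h = 364, r = 23);
}
translate([2008, 288, 0]) {
  translate([0, 0, 364]) cube([264, 260, 24]);
  translate([23, 23, 0]) cylinder(h = 364, r = 23);
  translate([241, 23, 0]) cylinder(h = 364, r = 23);
  translate([23, 237, 0]) cylinder(h = 364, r = 23);
  translate([241, 237, 0]) cylinder(h = 364, r = 23);
}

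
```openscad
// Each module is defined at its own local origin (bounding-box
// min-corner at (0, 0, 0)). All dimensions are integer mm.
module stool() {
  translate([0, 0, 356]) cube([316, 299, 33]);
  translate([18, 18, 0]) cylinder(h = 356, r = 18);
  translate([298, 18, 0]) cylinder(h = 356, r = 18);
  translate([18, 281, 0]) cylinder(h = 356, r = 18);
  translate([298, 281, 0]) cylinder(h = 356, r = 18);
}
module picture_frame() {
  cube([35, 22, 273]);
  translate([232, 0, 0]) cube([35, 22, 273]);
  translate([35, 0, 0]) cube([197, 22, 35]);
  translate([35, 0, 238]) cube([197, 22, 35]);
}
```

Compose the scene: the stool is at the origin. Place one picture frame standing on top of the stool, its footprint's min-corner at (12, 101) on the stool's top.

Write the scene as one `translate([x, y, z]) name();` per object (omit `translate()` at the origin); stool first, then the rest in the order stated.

stool();
translate([12, 101, 389]) picture_frame();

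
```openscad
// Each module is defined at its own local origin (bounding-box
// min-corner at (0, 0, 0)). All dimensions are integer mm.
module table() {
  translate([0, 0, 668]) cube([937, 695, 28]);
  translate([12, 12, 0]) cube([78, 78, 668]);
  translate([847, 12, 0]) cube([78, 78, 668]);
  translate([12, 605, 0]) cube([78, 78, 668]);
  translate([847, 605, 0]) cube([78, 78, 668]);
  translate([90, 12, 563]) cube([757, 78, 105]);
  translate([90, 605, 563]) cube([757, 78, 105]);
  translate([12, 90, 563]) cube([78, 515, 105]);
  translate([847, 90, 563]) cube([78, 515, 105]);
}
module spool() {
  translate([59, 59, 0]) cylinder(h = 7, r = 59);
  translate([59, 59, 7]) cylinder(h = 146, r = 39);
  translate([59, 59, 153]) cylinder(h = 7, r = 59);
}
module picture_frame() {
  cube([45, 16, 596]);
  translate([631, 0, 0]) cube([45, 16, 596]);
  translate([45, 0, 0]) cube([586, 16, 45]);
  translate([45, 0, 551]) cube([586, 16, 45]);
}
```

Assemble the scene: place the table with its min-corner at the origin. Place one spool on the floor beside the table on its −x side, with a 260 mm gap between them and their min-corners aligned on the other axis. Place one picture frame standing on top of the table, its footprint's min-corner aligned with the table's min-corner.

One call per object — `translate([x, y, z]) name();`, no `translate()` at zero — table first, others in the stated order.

table();
translate([-378, 0, 0]) spool();
translate([0, 0, 696]) picture_frame();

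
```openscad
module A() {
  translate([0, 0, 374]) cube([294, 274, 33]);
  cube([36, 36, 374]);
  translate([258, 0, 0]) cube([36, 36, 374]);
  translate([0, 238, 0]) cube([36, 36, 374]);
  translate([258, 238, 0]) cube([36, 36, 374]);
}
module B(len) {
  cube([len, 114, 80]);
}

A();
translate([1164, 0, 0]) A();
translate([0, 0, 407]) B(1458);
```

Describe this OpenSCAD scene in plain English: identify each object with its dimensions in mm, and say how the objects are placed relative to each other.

A is a four-legged stool. The seat is 294×274 mm, 33 mm thick, top at z = 407 mm. It stands on four square legs, each 36×36 mm in cross-section, from z = 0 to the seat underside, each flush with a corner of the seat.

B is a rectangular beam 1458 mm long (x), 114 mm deep (y), 80 mm thick (z).

The beam spans the tops of two stools placed 870 mm apart, resting at z = 407 mm.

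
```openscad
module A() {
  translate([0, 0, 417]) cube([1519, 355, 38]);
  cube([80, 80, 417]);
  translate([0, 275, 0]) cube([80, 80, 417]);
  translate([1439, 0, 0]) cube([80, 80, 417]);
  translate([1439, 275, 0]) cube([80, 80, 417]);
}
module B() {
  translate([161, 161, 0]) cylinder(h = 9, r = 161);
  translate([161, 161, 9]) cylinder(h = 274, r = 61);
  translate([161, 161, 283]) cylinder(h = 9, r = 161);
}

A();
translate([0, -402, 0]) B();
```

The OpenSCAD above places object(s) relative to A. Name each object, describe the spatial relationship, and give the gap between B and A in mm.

The spool's nearest face is 80 mm from the bench's −y face.

A is a bench. B is a spool. The spool is on the floor beside the bench on its −y side. The gap between the spool and the bench is 80 mm.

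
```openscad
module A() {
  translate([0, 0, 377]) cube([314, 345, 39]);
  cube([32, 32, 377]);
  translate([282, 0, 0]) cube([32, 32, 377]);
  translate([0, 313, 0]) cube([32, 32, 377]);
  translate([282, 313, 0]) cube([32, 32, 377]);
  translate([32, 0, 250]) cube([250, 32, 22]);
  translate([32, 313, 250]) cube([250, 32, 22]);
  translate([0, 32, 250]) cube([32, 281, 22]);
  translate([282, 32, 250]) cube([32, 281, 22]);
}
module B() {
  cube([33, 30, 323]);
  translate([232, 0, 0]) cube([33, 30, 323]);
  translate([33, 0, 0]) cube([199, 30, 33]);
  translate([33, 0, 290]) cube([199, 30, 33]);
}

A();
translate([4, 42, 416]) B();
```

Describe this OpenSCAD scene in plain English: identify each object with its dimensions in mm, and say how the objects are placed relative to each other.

A is a simple wooden stool: a rectangular seat 314 mm (x) by 345 mm (y), 39 mm thick, top face at z = 416 mm, on four square legs, each 32×32 mm in cross-section. The legs rest on z = 0, each flush with a corner of the seat. Four stretchers, 32 mm wide and 22 mm tall, connect adjacent legs with their undersides at z = 250 mm, each running between the inner faces of the legs it joins and aligned with the legs' outer faces on the other axis.

B is a picture frame with a 199×257 mm rectangular opening (x by z) and a uniform 33 mm border on every side. Frame depth is 30 mm along y. It is built from two vertical stiles running the full outside height and two horizontal rails spanning the gap between the stiles.

The picture frame is on top of the stool.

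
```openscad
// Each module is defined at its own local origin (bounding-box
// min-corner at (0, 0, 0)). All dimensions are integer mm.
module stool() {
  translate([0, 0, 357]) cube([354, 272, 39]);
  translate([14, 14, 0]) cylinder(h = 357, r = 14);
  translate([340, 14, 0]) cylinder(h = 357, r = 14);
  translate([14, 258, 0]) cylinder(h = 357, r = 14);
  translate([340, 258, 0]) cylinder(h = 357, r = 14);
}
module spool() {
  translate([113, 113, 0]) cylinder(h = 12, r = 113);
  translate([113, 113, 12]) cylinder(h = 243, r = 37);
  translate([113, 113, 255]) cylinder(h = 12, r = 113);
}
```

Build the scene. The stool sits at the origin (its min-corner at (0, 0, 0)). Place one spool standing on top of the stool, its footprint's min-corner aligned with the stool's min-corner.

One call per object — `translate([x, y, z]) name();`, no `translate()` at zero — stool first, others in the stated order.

stool();
translate([0, 0, 396]) spool();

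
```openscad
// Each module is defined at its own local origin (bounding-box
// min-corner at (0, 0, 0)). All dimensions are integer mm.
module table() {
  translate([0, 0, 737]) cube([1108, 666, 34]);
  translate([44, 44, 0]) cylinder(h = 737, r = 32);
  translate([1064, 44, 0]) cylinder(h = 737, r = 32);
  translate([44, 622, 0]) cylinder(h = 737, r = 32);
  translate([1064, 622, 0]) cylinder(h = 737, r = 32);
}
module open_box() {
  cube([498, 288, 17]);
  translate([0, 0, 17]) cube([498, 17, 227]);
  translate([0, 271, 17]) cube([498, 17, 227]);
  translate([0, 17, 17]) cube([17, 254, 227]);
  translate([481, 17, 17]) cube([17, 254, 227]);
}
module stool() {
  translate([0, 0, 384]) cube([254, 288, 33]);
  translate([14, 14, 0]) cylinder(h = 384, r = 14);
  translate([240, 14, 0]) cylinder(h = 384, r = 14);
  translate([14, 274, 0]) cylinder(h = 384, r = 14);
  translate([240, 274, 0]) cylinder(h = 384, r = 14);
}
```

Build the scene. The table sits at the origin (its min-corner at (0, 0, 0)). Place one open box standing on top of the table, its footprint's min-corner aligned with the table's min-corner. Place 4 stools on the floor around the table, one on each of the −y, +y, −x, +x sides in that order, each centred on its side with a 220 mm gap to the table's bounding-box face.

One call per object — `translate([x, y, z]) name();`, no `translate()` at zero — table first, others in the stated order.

table();
translate([0, 0, 771]) open_box();
translate([427, -508, 0]) stool();
translate([427, 886, 0]) stool();
translate([-474, 189, 0]) stool();
translate([1328, 189, 0]) stool();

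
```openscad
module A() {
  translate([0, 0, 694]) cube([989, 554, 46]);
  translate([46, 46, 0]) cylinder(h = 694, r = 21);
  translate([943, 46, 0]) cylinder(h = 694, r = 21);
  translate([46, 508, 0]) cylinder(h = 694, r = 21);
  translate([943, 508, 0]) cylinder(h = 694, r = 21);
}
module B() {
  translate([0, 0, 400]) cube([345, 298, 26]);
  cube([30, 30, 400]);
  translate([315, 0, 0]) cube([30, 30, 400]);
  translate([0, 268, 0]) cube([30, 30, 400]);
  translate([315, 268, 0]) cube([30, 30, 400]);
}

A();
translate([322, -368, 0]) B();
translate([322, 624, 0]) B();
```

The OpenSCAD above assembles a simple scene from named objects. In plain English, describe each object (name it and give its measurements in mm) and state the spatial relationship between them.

A is a table: top 989 mm (x) × 554 mm (y), 46 mm thick, upper face at z = 740 mm, on four round legs of 42 mm diameter, each leg's bounding box inset 25 mm from the nearest pair of top edges, running from z = 0 to the bottom of the top.

B is a simple wooden stool: a rectangular seat 345 mm (x) by 298 mm (y), 26 mm thick, top face at z = 426 mm, on four square legs, each 30×30 mm in cross-section. The legs rest on z = 0, each flush with a corner of the seat.

Two stools sit around the table at the −y, +y sides.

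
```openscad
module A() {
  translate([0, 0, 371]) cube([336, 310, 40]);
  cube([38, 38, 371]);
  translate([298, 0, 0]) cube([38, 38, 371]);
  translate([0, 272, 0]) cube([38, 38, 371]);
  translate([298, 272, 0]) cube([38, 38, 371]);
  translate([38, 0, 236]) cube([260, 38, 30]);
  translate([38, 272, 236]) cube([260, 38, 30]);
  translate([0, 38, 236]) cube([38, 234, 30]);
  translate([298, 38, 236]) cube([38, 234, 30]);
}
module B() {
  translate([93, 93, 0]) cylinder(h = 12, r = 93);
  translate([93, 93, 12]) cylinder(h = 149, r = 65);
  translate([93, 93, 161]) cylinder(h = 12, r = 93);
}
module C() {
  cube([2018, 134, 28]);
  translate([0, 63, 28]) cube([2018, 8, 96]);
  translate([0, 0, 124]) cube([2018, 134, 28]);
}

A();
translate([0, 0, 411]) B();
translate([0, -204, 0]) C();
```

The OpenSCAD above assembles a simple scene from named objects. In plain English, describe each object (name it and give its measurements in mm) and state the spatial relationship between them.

A is a four-legged stool. The seat is 336×310 mm, 40 mm thick, top at z = 411 mm. It stands on four square legs, each 38×38 mm in cross-section, from z = 0 to the seat underside, each flush with a corner of the seat. Four stretchers, 38 mm wide and 30 mm tall, connect adjacent legs with their undersides at z = 236 mm, each running between the inner faces of the legs it joins and aligned with the legs' outer faces on the other axis.

B is a spool: two coaxial disc flanges of radius 93 mm and thickness 12 mm, joined by a core cylinder of radius 65 mm and height 149 mm. The lower flange rests on z = 0 and the three cylinders share a vertical axis.

C is an I-beam lying along x, 2018 mm long. Overall section height 152 mm. Two flanges 134 mm wide (y) and 28 mm thick, one on the floor and one at the top; a web 8 mm thick runs between them, centred on the flange width.

The spool is on top of the stool. The I-beam is on the floor beside the stool on its −y side.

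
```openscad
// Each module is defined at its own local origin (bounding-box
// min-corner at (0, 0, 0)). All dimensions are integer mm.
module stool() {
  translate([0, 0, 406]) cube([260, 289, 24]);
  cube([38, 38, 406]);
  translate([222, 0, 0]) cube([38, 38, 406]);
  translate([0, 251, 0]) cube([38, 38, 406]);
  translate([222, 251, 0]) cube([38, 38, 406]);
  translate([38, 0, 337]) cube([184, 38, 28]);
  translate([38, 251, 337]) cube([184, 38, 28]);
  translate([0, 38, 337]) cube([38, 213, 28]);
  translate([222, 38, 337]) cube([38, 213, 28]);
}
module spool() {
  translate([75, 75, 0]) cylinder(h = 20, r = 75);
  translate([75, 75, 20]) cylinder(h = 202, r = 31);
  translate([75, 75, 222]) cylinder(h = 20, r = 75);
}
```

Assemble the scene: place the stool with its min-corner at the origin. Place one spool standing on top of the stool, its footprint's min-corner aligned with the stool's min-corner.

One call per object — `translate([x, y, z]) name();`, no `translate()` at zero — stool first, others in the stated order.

stool();
translate([0, 0, 430]) spool();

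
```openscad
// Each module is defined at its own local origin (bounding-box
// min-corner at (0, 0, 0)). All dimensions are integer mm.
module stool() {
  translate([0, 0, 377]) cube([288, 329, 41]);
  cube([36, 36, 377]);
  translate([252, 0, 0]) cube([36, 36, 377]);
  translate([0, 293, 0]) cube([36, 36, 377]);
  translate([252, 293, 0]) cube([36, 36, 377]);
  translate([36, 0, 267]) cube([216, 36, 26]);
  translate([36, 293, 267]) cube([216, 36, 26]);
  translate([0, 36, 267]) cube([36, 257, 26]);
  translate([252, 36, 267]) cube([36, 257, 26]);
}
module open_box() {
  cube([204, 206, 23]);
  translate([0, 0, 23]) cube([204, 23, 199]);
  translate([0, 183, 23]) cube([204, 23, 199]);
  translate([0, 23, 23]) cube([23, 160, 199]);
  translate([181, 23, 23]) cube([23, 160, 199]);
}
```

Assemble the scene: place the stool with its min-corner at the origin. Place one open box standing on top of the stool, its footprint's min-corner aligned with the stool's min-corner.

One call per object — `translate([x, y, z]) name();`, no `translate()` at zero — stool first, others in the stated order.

stool();
translate([0, 0, 418]) open_box();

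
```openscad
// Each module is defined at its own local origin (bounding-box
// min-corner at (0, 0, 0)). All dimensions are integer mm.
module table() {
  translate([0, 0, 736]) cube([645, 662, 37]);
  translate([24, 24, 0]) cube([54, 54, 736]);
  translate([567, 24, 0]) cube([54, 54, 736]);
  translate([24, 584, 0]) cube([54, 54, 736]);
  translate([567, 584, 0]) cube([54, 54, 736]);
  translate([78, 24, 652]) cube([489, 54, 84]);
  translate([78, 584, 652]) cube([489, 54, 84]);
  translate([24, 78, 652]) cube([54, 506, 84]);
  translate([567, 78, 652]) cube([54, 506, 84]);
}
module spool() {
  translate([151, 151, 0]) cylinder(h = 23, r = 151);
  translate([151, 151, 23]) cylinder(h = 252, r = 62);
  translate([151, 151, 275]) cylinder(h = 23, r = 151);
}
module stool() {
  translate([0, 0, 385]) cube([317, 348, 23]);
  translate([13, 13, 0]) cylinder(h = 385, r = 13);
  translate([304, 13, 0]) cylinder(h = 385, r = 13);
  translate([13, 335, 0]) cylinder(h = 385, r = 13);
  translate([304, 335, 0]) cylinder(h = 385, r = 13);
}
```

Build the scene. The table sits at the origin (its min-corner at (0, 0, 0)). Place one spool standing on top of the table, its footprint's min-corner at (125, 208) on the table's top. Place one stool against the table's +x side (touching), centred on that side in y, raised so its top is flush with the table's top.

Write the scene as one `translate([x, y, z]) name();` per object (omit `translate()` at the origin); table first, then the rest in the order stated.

table();
translate([125, 208, 773]) spool();
translate([645, 157, 365]) stool();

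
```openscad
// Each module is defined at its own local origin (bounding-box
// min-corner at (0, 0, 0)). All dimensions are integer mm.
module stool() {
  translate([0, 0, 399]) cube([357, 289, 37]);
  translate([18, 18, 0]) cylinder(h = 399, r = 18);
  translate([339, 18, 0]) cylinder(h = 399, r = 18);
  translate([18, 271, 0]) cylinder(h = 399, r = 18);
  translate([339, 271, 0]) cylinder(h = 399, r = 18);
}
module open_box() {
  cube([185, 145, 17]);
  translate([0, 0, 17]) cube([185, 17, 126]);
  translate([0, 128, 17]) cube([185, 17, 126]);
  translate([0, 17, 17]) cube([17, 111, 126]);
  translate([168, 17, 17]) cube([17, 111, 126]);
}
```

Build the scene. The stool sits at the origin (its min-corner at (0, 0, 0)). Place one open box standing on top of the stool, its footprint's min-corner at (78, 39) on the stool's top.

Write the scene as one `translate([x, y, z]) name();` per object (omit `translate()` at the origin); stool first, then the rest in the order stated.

stool();
translate([78, 39, 436]) open_box();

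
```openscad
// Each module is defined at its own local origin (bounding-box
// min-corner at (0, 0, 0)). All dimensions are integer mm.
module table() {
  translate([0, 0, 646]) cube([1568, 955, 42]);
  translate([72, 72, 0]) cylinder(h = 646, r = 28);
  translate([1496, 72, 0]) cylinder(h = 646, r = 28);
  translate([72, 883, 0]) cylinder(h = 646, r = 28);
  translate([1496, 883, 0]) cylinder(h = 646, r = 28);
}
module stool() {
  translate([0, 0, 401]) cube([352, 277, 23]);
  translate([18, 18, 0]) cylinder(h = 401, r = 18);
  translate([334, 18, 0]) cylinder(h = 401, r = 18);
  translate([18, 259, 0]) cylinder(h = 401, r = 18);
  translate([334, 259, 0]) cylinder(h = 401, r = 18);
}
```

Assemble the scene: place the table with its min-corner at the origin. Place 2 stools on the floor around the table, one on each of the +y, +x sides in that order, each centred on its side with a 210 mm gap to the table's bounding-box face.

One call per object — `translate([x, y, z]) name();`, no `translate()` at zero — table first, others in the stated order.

table();
translate([608, 1165, 0]) stool();
translate([1778, 339, 0]) stool();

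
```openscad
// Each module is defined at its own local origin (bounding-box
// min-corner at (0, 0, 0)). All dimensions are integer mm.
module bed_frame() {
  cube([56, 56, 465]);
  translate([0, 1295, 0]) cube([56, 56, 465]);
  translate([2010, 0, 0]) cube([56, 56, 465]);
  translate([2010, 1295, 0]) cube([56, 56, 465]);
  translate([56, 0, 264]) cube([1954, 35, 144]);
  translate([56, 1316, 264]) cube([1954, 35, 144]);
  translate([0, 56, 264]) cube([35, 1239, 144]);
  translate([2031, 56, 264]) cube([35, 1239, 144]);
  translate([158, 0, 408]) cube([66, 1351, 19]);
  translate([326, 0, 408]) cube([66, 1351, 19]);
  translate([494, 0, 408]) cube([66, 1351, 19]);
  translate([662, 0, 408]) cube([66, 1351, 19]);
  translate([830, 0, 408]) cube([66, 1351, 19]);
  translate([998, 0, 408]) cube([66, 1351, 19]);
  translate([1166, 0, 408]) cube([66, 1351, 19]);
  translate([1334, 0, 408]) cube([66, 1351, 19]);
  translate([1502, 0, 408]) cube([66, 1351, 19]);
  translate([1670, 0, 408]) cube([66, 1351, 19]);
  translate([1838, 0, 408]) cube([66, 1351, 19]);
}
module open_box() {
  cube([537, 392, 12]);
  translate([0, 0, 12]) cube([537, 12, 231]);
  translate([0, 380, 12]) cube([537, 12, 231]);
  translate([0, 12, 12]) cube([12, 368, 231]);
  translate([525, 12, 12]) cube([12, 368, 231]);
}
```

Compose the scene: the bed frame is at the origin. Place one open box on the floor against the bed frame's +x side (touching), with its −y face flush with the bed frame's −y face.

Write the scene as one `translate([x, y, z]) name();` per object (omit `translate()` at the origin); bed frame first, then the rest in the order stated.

bed_frame();
translate([2066, 0, 0]) open_box();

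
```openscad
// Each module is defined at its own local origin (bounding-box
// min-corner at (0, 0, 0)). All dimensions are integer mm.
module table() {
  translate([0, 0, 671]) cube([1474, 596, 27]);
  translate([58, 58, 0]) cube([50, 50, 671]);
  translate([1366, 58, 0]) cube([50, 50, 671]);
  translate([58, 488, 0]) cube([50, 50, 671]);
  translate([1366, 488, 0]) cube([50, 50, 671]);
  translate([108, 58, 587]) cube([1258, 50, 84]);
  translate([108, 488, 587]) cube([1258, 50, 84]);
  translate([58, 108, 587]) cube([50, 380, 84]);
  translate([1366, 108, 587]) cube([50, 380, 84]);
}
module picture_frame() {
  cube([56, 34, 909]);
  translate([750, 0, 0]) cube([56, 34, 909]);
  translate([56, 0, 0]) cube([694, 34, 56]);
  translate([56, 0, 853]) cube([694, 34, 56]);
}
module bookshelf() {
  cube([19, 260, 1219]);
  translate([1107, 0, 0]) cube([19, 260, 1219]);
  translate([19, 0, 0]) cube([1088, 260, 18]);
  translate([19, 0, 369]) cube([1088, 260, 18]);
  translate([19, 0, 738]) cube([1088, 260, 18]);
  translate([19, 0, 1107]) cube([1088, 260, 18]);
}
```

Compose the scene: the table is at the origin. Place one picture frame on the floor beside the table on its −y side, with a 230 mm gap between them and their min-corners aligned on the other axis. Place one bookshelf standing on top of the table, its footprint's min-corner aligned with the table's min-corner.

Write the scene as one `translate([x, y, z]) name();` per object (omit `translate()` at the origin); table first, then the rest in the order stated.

table();
translate([0, -264, 0]) picture_frame();
translate([0, 0, 698]) bookshelf();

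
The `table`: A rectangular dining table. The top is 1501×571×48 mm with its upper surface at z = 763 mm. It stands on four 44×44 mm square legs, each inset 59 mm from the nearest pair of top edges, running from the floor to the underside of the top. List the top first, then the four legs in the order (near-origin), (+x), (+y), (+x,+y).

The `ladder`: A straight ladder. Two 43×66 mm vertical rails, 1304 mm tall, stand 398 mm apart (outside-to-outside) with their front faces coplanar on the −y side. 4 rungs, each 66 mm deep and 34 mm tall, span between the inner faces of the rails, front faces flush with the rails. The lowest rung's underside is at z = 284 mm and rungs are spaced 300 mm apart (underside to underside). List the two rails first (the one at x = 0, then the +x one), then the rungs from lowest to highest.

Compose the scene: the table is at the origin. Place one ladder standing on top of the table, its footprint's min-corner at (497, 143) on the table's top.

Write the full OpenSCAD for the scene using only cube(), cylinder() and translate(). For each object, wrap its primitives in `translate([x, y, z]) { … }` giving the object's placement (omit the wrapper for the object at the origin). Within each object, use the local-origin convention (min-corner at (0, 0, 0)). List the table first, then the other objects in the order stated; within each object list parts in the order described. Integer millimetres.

translate([0, 0, 715]) cube([1501, 571, 48]);
translate([59, 59, 0]) cube([44, 44, 715]);
translate([1398, 59, 0]) cube([44, 44, 715]);
translate([59, 468, 0]) cube([44, 44, 715]);
translate([1398, 468, 0]) cube([44, 44, 715]);
translate([497, 143, 763]) {
  cube([43, 66, 1304]);
  translate([355, 0, 0]) cube([43, 66, 1304]);
  translate([43, 0, 284]) cube([312, 66, 34]);
  translate([43, 0, 584]) cube([312, 66, 34]);
  translate([43, 0, 884]) cube([312, 66, 34]);
  translate([43, 0, 1184]) cube([312, 66, 34]);
}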